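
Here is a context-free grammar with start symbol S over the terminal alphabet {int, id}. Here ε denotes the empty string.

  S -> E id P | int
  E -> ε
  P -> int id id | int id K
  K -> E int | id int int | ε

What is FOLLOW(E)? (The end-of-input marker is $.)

FIRST(E): from E->ε we get {ε}. So FIRST(E) = {ε}.
FIRST(P): from P->int id id we get {int}; from P->int id K we get {int}. So FIRST(P) = {int}.
FIRST(S): from S->E id P we get {id}; from S->int we get {int}. So FIRST(S) = {id, int}.
FIRST(K): from K->E int we get {int}; from K->id int int we get {id}; from K->ε we get {ε}. So FIRST(K) = {ε, id, int}.
FOLLOW(S) includes $ since S is the start symbol.
FOLLOW(S): S appears on no right-hand side. Thus FOLLOW(S) = {$}.
FOLLOW(E): in S->E id P, E is followed by id P with FIRST {id}; in K->E int, E is followed by int with FIRST {int}. Thus FOLLOW(E) = {id, int}.
FOLLOW(P): in S->E id P, the suffix after P is empty, so FOLLOW(P) ⊇ FOLLOW(S) = {$}. Thus FOLLOW(P) = {$}.
FOLLOW(K): in P->int id K, the suffix after K is empty, so FOLLOW(K) ⊇ FOLLOW(P) = {$}. Thus FOLLOW(K) = {$}.

{id, int}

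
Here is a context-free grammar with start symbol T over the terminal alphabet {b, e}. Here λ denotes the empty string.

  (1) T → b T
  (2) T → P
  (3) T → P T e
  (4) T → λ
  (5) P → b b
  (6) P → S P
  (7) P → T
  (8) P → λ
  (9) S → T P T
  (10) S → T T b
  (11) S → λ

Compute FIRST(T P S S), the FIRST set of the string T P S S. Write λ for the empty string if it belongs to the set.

FIRST(T) = {λ, b, e}  (via P, P T e)
FIRST(P) = {λ, b, e}  (via S P, T)
FIRST(S) = {λ, b, e}  (via T P T, T T b)
FIRST(T P S S): take FIRST of each symbol in turn, carrying on past any symbol whose FIRST contains λ; result {λ, b, e}.

{λ, b, e}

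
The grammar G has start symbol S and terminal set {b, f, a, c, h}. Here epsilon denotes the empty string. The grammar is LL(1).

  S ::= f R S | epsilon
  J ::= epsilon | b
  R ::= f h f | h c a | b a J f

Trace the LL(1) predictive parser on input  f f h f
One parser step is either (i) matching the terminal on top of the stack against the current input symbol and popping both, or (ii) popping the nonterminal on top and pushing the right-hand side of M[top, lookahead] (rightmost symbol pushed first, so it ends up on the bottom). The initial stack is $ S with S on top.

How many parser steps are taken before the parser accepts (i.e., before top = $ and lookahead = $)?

     Stack      Input      Action
  1  $ S        f f h f $  expand S ::= f R S
  2  $ S R f    f f h f $  match f
  3  $ S R      f h f $    expand R ::= f h f
  4  $ S f h f  f h f $    match f
  5  $ S f h    h f $      match h
  6  $ S f      f $        match f
  7  $ S        $          expand S ::= epsilon
Accept reached after 7 steps.

7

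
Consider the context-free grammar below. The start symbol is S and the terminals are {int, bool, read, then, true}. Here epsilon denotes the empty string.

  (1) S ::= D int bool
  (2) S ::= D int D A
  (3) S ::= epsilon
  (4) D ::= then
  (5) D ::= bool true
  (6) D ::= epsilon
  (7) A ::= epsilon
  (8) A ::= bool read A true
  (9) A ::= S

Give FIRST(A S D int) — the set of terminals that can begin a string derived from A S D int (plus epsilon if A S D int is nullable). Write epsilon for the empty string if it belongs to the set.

{bool, int, then}

FIRST(D) = {epsilon, bool, then}
FIRST(S) = {epsilon, bool, int, then}  (via D int bool, D int D A)
FIRST(A) = {epsilon, bool, int, then}  (via S)
FIRST(A S D int): take FIRST of each symbol in turn, carrying on past any symbol whose FIRST contains epsilon; result {bool, int, then}.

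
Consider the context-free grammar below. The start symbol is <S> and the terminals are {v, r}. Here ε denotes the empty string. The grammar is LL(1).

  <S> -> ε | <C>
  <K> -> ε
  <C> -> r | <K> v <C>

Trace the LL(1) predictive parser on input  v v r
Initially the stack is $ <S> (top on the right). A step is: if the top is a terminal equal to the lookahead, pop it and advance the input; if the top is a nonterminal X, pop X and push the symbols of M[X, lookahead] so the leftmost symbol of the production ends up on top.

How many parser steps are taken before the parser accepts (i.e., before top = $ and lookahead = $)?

step 1: stack=$ <S>  input=v v r $  — expand <S> -> <C>
step 2: stack=$ <C>  input=v v r $  — expand <C> -> <K> v <C>
step 3: stack=$ <C> v <K>  input=v v r $  — expand <K> -> ε
step 4: stack=$ <C> v  input=v v r $  — match v
step 5: stack=$ <C>  input=v r $  — expand <C> -> <K> v <C>
step 6: stack=$ <C> v <K>  input=v r $  — expand <K> -> ε
step 7: stack=$ <C> v  input=v r $  — match v
step 8: stack=$ <C>  input=r $  — expand <C> -> r
step 9: stack=$ r  input=r $  — match r
Accept reached after 9 steps.

9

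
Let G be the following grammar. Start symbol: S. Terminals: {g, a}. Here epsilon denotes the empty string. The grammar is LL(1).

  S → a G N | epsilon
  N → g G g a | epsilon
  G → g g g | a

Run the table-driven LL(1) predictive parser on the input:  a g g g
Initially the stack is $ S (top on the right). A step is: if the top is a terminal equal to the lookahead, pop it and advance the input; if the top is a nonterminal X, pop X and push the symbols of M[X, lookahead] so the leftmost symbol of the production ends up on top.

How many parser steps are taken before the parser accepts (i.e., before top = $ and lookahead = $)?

7

     Stack      Input      Action
  1  $ S        a g g g $  expand S → a G N
  2  $ N G a    a g g g $  match a
  3  $ N G      g g g $    expand G → g g g
  4  $ N g g g  g g g $    match g
  5  $ N g g    g g $      match g
  6  $ N g      g $        match g
  7  $ N        $          expand N → epsilon
Accept reached after 7 steps.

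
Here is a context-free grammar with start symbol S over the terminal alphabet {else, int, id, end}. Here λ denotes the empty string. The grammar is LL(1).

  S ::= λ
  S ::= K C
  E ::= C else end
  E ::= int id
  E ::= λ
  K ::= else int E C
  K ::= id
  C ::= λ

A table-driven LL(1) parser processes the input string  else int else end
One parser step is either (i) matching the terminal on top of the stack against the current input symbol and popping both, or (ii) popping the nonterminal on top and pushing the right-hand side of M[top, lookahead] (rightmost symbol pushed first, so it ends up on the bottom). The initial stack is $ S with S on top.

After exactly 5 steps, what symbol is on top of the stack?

     Stack             Input                Action
  1  $ S               else int else end $  expand S ::= K C
  2  $ C K             else int else end $  expand K ::= else int E C
  3  $ C C E int else  else int else end $  match else
  4  $ C C E int       int else end $       match int
  5  $ C C E           else end $           expand E ::= C else end
Stack after step 5: $ C C end else C (top = C).

C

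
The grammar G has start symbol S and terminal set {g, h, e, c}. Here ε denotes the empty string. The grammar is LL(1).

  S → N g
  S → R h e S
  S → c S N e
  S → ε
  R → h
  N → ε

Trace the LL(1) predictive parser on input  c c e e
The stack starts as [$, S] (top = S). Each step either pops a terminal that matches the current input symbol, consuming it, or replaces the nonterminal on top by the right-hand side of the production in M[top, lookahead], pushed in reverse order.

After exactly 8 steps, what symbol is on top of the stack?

e

     Stack          Input      Action
  1  $ S            c c e e $  expand S → c S N e
  2  $ e N S c      c c e e $  match c
  3  $ e N S        c e e $    expand S → c S N e
  4  $ e N e N S c  c e e $    match c
  5  $ e N e N S    e e $      expand S → ε
  6  $ e N e N      e e $      expand N → ε
  7  $ e N e        e e $      match e
  8  $ e N          e $        expand N → ε
Stack after step 8: $ e (top = e).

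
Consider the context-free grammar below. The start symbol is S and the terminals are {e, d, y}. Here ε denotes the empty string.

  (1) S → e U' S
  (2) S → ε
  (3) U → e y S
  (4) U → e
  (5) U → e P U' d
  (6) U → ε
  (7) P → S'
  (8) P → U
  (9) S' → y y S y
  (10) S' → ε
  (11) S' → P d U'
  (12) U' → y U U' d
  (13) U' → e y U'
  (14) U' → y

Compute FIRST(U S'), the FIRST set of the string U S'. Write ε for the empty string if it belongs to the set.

FIRST(S) = {ε, e}
FIRST(U) = {ε, e}
FIRST(U') = {e, y}
FIRST(P) = {ε, d, e, y}  (via S', U)
FIRST(S') = {ε, d, e, y}  (via P d U')
FIRST(U S'): take FIRST of each symbol in turn, carrying on past any symbol whose FIRST contains ε; result {ε, d, e, y}.

{ε, d, e, y}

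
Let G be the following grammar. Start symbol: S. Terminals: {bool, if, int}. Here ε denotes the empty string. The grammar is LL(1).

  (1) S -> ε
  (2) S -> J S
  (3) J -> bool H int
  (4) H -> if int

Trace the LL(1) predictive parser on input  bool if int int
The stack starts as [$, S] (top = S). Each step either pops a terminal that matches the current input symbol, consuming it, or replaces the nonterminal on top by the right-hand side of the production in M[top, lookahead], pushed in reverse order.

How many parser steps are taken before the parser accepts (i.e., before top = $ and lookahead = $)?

step 1: stack=$ S  input=bool if int int $  — expand S -> J S
step 2: stack=$ S J  input=bool if int int $  — expand J -> bool H int
step 3: stack=$ S int H bool  input=bool if int int $  — match bool
step 4: stack=$ S int H  input=if int int $  — expand H -> if int
step 5: stack=$ S int int if  input=if int int $  — match if
step 6: stack=$ S int int  input=int int $  — match int
step 7: stack=$ S int  input=int $  — match int
step 8: stack=$ S  input=$  — expand S -> ε
Accept reached after 8 steps.

8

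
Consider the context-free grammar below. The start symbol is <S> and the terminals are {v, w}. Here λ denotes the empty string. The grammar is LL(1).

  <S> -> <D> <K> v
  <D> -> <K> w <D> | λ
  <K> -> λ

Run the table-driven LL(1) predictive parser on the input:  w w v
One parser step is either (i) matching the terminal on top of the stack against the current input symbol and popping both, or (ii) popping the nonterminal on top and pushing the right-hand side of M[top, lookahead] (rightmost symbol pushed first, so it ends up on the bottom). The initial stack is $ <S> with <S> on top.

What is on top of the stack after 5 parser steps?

     Stack              Input    Action
  1  $ <S>              w w v $  expand <S> -> <D> <K> v
  2  $ v <K> <D>        w w v $  expand <D> -> <K> w <D>
  3  $ v <K> <D> w <K>  w w v $  expand <K> -> λ
  4  $ v <K> <D> w      w w v $  match w
  5  $ v <K> <D>        w v $    expand <D> -> <K> w <D>
Stack after step 5: $ v <K> <D> w <K> (top = <K>).

<K>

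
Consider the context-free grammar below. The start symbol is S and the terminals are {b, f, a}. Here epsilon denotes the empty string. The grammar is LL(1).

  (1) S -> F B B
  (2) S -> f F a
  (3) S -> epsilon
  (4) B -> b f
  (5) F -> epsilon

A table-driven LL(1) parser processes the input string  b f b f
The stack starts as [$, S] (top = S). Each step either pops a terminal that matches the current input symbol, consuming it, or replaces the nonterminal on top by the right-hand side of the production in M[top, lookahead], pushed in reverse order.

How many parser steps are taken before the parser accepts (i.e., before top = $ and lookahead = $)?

step 1: stack=$ S  input=b f b f $  — expand S -> F B B
step 2: stack=$ B B F  input=b f b f $  — expand F -> epsilon
step 3: stack=$ B B  input=b f b f $  — expand B -> b f
step 4: stack=$ B f b  input=b f b f $  — match b
step 5: stack=$ B f  input=f b f $  — match f
step 6: stack=$ B  input=b f $  — expand B -> b f
step 7: stack=$ f b  input=b f $  — match b
step 8: stack=$ f  input=f $  — match f
Accept reached after 8 steps.

8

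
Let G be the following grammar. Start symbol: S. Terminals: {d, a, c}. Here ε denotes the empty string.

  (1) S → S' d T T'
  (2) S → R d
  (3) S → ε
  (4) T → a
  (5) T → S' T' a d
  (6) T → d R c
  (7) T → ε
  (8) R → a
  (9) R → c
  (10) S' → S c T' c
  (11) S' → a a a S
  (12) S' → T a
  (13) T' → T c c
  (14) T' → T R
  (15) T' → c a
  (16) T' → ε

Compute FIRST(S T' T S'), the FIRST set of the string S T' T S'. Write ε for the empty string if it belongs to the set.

{a, c, d}

FIRST(R): from R→a we get {a}; from R→c we get {c}. So FIRST(R) = {a, c}.
FIRST(S): from S→S' d T T' we get {a, c, d}; from S→R d we get {a, c}; from S→ε we get {ε}. So FIRST(S) = {ε, a, c, d}.
FIRST(T): from T→a we get {a}; from T→S' T' a d we get {a, c, d}; from T→d R c we get {d}; from T→ε we get {ε}. So FIRST(T) = {ε, a, c, d}.
FIRST(S'): from S'→S c T' c we get {a, c, d}; from S'→a a a S we get {a}; from S'→T a we get {a, c, d}. So FIRST(S') = {a, c, d}.
FIRST(T'): from T'→T c c we get {a, c, d}; from T'→T R we get {a, c, d}; from T'→c a we get {c}; from T'→ε we get {ε}. So FIRST(T') = {ε, a, c, d}.
FIRST(S T' T S'): take FIRST of each symbol in turn, carrying on past any symbol whose FIRST contains ε; result {a, c, d}.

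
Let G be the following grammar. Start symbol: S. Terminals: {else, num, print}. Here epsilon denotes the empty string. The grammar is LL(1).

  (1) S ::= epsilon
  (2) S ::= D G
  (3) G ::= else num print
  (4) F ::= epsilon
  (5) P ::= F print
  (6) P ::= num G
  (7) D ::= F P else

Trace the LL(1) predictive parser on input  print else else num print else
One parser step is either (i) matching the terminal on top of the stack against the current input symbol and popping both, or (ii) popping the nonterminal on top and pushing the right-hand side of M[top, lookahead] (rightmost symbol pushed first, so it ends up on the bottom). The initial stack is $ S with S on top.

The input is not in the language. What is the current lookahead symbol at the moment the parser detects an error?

else

step 1: stack=$ S  input=print else else num print else $  — expand S ::= D G
step 2: stack=$ G D  input=print else else num print else $  — expand D ::= F P else
step 3: stack=$ G else P F  input=print else else num print else $  — expand F ::= epsilon
step 4: stack=$ G else P  input=print else else num print else $  — expand P ::= F print
step 5: stack=$ G else print F  input=print else else num print else $  — expand F ::= epsilon
step 6: stack=$ G else print  input=print else else num print else $  — match print
step 7: stack=$ G else  input=else else num print else $  — match else
step 8: stack=$ G  input=else num print else $  — expand G ::= else num print
step 9: stack=$ print num else  input=else num print else $  — match else
step 10: stack=$ print num  input=num print else $  — match num
step 11: stack=$ print  input=print else $  — match print
step 12: stack=$  input=else $  — error: stack empty but input remains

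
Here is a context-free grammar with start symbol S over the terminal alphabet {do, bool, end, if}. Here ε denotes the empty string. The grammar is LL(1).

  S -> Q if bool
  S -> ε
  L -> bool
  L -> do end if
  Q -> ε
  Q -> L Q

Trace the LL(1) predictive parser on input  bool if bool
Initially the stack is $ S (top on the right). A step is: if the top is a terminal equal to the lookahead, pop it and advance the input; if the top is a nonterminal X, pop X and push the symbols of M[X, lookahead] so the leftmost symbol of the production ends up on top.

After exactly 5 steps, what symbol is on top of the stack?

     Stack             Input           Action
  1  $ S               bool if bool $  expand S -> Q if bool
  2  $ bool if Q       bool if bool $  expand Q -> L Q
  3  $ bool if Q L     bool if bool $  expand L -> bool
  4  $ bool if Q bool  bool if bool $  match bool
  5  $ bool if Q       if bool $       expand Q -> ε
Stack after step 5: $ bool if (top = if).

if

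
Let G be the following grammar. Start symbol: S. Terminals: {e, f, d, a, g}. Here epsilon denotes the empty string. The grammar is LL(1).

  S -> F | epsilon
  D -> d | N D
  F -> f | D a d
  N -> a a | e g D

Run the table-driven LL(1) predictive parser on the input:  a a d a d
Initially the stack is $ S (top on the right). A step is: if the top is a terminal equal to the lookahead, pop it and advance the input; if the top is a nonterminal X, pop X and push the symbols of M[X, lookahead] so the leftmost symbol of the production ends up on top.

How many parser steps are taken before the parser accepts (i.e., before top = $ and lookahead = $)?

      Stack        Input        Action
   1  $ S          a a d a d $  expand S -> F
   2  $ F          a a d a d $  expand F -> D a d
   3  $ d a D      a a d a d $  expand D -> N D
   4  $ d a D N    a a d a d $  expand N -> a a
   5  $ d a D a a  a a d a d $  match a
   6  $ d a D a    a d a d $    match a
   7  $ d a D      d a d $      expand D -> d
   8  $ d a d      d a d $      match d
   9  $ d a        a d $        match a
  10  $ d          d $          match d
Accept reached after 10 steps.

10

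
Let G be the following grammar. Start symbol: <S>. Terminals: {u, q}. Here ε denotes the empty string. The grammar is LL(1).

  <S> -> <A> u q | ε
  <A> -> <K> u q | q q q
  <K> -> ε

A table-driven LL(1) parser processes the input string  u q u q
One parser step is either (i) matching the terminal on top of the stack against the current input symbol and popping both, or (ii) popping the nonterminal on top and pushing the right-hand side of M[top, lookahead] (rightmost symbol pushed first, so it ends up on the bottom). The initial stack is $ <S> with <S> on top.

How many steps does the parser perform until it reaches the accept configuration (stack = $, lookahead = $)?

7

     Stack          Input      Action
  1  $ <S>          u q u q $  expand <S> -> <A> u q
  2  $ q u <A>      u q u q $  expand <A> -> <K> u q
  3  $ q u q u <K>  u q u q $  expand <K> -> ε
  4  $ q u q u      u q u q $  match u
  5  $ q u q        q u q $    match q
  6  $ q u          u q $      match u
  7  $ q            q $        match q
Accept reached after 7 steps.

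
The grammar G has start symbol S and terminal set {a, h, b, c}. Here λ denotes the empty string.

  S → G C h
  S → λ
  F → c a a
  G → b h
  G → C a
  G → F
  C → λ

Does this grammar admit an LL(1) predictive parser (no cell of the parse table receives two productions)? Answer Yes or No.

Yes

FIRST(S) = {λ, a, b, c}
FIRST(F) = {c}
FIRST(G) = {a, b, c}
FIRST(C) = {λ}
FOLLOW(S) = {$}
FOLLOW(F) = {h}
FOLLOW(G) = {h}
FOLLOW(C) = {a, h}
Each cell of M receives at most one production.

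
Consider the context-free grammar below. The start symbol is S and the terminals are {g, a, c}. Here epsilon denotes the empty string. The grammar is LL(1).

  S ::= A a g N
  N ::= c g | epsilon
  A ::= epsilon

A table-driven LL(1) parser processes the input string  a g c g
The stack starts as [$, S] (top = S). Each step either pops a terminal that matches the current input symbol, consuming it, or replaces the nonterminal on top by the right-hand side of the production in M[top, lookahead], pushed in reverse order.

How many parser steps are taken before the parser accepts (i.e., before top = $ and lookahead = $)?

7

step 1: stack=$ S  input=a g c g $  — expand S ::= A a g N
step 2: stack=$ N g a A  input=a g c g $  — expand A ::= epsilon
step 3: stack=$ N g a  input=a g c g $  — match a
step 4: stack=$ N g  input=g c g $  — match g
step 5: stack=$ N  input=c g $  — expand N ::= c g
step 6: stack=$ g c  input=c g $  — match c
step 7: stack=$ g  input=g $  — match g
Accept reached after 7 steps.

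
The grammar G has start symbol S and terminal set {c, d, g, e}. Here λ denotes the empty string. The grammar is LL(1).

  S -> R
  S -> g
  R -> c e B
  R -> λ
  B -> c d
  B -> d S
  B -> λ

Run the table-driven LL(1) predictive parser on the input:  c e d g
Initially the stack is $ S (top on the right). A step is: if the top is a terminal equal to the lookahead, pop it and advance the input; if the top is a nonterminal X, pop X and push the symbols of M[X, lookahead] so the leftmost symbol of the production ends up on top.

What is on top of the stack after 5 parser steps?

     Stack    Input      Action
  1  $ S      c e d g $  expand S -> R
  2  $ R      c e d g $  expand R -> c e B
  3  $ B e c  c e d g $  match c
  4  $ B e    e d g $    match e
  5  $ B      d g $      expand B -> d S
Stack after step 5: $ S d (top = d).

d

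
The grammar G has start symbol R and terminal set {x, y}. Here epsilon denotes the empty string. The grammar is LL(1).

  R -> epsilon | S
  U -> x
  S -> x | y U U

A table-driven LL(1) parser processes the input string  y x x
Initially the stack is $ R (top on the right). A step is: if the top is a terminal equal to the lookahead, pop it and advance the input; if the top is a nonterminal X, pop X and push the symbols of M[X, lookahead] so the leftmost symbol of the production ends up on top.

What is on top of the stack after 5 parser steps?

U

     Stack    Input    Action
  1  $ R      y x x $  expand R -> S
  2  $ S      y x x $  expand S -> y U U
  3  $ U U y  y x x $  match y
  4  $ U U    x x $    expand U -> x
  5  $ U x    x x $    match x
Stack after step 5: $ U (top = U).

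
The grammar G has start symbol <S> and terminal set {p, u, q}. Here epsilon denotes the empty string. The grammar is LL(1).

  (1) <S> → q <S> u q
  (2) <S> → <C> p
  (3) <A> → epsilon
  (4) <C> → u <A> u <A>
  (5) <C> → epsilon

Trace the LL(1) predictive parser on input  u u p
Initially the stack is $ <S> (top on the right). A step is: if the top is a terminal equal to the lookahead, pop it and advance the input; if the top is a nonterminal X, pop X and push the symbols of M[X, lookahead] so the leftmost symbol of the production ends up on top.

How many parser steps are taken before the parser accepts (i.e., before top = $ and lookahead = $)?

7

step 1: stack=$ <S>  input=u u p $  — expand <S> → <C> p
step 2: stack=$ p <C>  input=u u p $  — expand <C> → u <A> u <A>
step 3: stack=$ p <A> u <A> u  input=u u p $  — match u
step 4: stack=$ p <A> u <A>  input=u p $  — expand <A> → epsilon
step 5: stack=$ p <A> u  input=u p $  — match u
step 6: stack=$ p <A>  input=p $  — expand <A> → epsilon
step 7: stack=$ p  input=p $  — match p
Accept reached after 7 steps.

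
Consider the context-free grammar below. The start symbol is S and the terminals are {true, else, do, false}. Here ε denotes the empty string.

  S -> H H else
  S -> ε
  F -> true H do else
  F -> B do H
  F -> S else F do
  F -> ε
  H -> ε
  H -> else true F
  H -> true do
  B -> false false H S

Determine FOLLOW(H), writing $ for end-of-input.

{do, else, true}

FIRST(H) = {ε, else, true}
FIRST(B) = {false}
FIRST(S) = {ε, else, true}  (via H H else)
FIRST(F) = {ε, else, false, true}  (via B do H, S else F do)
FOLLOW(S) includes $ since S is the start symbol.
FOLLOW(B): in F->B do H, B is followed by do H with FIRST {do}. Thus FOLLOW(B) = {do}.
FOLLOW(S): in F->S else F do, S is followed by else F do with FIRST {else}; in B->false false H S, the suffix after S is empty, so FOLLOW(S) ⊇ FOLLOW(B) = {do}. Thus FOLLOW(S) = {$, do, else}.
FOLLOW(F): in F->S else F do, F is followed by do with FIRST {do}; in H->else true F, the suffix after F is empty, so FOLLOW(F) ⊇ FOLLOW(H) = {do, else, true}. Thus FOLLOW(F) = {do, else, true}.
FOLLOW(H): in S->H H else (occurrence 1), H is followed by H else with FIRST {else, true}; in S->H H else (occurrence 2), H is followed by else with FIRST {else}; in F->true H do else, H is followed by do else with FIRST {do}; in F->B do H, the suffix after H is empty, so FOLLOW(H) ⊇ FOLLOW(F) = {do, else, true}; in B->false false H S, H is followed by S with FIRST {ε, else, true}; in B->false false H S, the suffix after H is nullable, so FOLLOW(H) ⊇ FOLLOW(B) = {do}. Thus FOLLOW(H) = {do, else, true}.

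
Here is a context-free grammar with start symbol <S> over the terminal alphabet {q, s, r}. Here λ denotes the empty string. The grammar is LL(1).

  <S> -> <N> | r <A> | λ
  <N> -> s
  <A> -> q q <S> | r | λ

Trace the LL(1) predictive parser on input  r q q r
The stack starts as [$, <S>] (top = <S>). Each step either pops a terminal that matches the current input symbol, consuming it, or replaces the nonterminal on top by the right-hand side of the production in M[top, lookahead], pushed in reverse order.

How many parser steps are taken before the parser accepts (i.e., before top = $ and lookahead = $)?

8

     Stack      Input      Action
  1  $ <S>      r q q r $  expand <S> -> r <A>
  2  $ <A> r    r q q r $  match r
  3  $ <A>      q q r $    expand <A> -> q q <S>
  4  $ <S> q q  q q r $    match q
  5  $ <S> q    q r $      match q
  6  $ <S>      r $        expand <S> -> r <A>
  7  $ <A> r    r $        match r
  8  $ <A>      $          expand <A> -> λ
Accept reached after 8 steps.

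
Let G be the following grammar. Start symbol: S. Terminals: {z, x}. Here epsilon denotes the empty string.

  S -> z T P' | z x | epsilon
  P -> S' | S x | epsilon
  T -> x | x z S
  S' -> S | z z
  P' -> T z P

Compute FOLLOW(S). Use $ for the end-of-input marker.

FIRST(S) = {epsilon, z}
FIRST(T) = {x}
FIRST(S') = {epsilon, z}  (via S)
FIRST(P') = {x}  (via T z P)
FIRST(P) = {epsilon, x, z}  (via S', S x)
FOLLOW(S) includes $ since S is the start symbol.
FOLLOW(T): in S->z T P', T is followed by P' with FIRST {x}; in P'->T z P, T is followed by z P with FIRST {z}. Thus FOLLOW(T) = {x, z}.
FOLLOW(S): in P->S x, S is followed by x with FIRST {x}; in T->x z S, the suffix after S is empty, so FOLLOW(S) ⊇ FOLLOW(T) = {x, z}; in S'->S, the suffix after S is empty, so FOLLOW(S) ⊇ FOLLOW(S') = {$, x, z}. Thus FOLLOW(S) = {$, x, z}.
FOLLOW(P'): in S->z T P', the suffix after P' is empty, so FOLLOW(P') ⊇ FOLLOW(S) = {$, x, z}. Thus FOLLOW(P') = {$, x, z}.
FOLLOW(P): in P'->T z P, the suffix after P is empty, so FOLLOW(P) ⊇ FOLLOW(P') = {$, x, z}. Thus FOLLOW(P) = {$, x, z}.
FOLLOW(S'): in P->S', the suffix after S' is empty, so FOLLOW(S') ⊇ FOLLOW(P) = {$, x, z}. Thus FOLLOW(S') = {$, x, z}.

{$, x, z}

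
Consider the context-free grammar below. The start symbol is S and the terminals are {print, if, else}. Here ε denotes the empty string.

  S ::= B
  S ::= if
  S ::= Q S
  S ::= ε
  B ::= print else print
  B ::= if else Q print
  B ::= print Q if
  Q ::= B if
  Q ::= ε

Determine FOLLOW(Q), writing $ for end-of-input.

FIRST(B): from B::=print else print we get {print}; from B::=if else Q print we get {if}; from B::=print Q if we get {print}. So FIRST(B) = {if, print}.
FIRST(Q): from Q::=B if we get {if, print}; from Q::=ε we get {ε}. So FIRST(Q) = {ε, if, print}.
FIRST(S): from S::=B we get {if, print}; from S::=if we get {if}; from S::=Q S we get {ε, if, print}; from S::=ε we get {ε}. So FIRST(S) = {ε, if, print}.
FOLLOW(S) includes $ since S is the start symbol.
FOLLOW(S): in S::=Q S, the suffix after S is empty (adds nothing new). Thus FOLLOW(S) = {$}.
FOLLOW(B): in S::=B, the suffix after B is empty, so FOLLOW(B) ⊇ FOLLOW(S) = {$}; in Q::=B if, B is followed by if with FIRST {if}. Thus FOLLOW(B) = {$, if}.
FOLLOW(Q): in S::=Q S, Q is followed by S with FIRST {ε, if, print}; in S::=Q S, the suffix after Q is nullable, so FOLLOW(Q) ⊇ FOLLOW(S) = {$}; in B::=if else Q print, Q is followed by print with FIRST {print}; in B::=print Q if, Q is followed by if with FIRST {if}. Thus FOLLOW(Q) = {$, if, print}.

{$, if, print}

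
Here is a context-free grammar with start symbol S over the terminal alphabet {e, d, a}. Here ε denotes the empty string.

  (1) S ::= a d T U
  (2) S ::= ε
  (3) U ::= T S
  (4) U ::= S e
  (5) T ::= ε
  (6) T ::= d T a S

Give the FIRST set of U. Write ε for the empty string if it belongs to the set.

FIRST(S): from S::=a d T U we get {a}; from S::=ε we get {ε}. So FIRST(S) = {ε, a}.
FIRST(T): from T::=ε we get {ε}; from T::=d T a S we get {d}. So FIRST(T) = {ε, d}.
FIRST(U): from U::=T S we get {ε, a, d}; from U::=S e we get {a, e}. So FIRST(U) = {ε, a, d, e}.

{ε, a, d, e}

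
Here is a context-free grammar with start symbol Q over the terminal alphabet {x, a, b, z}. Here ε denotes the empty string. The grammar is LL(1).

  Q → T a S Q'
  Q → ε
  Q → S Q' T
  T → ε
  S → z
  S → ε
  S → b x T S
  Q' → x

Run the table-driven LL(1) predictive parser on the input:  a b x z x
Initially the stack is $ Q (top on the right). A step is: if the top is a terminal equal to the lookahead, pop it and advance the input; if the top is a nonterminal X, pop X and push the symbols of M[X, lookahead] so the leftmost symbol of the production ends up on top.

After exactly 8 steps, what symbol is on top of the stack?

z

step 1: stack=$ Q  input=a b x z x $  — expand Q → T a S Q'
step 2: stack=$ Q' S a T  input=a b x z x $  — expand T → ε
step 3: stack=$ Q' S a  input=a b x z x $  — match a
step 4: stack=$ Q' S  input=b x z x $  — expand S → b x T S
step 5: stack=$ Q' S T x b  input=b x z x $  — match b
step 6: stack=$ Q' S T x  input=x z x $  — match x
step 7: stack=$ Q' S T  input=z x $  — expand T → ε
step 8: stack=$ Q' S  input=z x $  — expand S → z
Stack after step 8: $ Q' z (top = z).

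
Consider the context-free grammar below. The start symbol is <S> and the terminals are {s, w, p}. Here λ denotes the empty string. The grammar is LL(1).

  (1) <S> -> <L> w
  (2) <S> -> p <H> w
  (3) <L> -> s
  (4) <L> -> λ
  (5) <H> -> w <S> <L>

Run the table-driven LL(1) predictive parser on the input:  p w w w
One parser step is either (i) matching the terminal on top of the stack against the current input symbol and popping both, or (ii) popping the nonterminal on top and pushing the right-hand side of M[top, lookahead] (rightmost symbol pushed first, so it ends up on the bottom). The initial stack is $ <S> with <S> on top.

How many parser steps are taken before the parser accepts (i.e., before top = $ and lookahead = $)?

9

     Stack          Input      Action
  1  $ <S>          p w w w $  expand <S> -> p <H> w
  2  $ w <H> p      p w w w $  match p
  3  $ w <H>        w w w $    expand <H> -> w <S> <L>
  4  $ w <L> <S> w  w w w $    match w
  5  $ w <L> <S>    w w $      expand <S> -> <L> w
  6  $ w <L> w <L>  w w $      expand <L> -> λ
  7  $ w <L> w      w w $      match w
  8  $ w <L>        w $        expand <L> -> λ
  9  $ w            w $        match w
Accept reached after 9 steps.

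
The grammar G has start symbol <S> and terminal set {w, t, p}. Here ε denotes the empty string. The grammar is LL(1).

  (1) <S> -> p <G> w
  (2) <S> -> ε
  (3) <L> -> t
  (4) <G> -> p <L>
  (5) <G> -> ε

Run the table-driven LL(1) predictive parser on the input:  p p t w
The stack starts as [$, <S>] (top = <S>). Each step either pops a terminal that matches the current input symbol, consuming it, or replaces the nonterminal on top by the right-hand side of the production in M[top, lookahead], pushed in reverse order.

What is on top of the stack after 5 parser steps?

t

step 1: stack=$ <S>  input=p p t w $  — expand <S> -> p <G> w
step 2: stack=$ w <G> p  input=p p t w $  — match p
step 3: stack=$ w <G>  input=p t w $  — expand <G> -> p <L>
step 4: stack=$ w <L> p  input=p t w $  — match p
step 5: stack=$ w <L>  input=t w $  — expand <L> -> t
Stack after step 5: $ w t (top = t).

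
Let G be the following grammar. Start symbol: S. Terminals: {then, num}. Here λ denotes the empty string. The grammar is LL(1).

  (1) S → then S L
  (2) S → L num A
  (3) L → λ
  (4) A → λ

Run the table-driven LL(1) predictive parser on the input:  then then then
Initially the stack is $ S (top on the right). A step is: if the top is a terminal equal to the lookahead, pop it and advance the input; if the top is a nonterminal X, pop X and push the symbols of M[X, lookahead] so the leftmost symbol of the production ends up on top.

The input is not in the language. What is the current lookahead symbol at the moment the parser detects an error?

$

     Stack           Input             Action
  1  $ S             then then then $  expand S → then S L
  2  $ L S then      then then then $  match then
  3  $ L S           then then $       expand S → then S L
  4  $ L L S then    then then $       match then
  5  $ L L S         then $            expand S → then S L
  6  $ L L L S then  then $            match then
  7  $ L L L S       $                 error: M[S, $] is empty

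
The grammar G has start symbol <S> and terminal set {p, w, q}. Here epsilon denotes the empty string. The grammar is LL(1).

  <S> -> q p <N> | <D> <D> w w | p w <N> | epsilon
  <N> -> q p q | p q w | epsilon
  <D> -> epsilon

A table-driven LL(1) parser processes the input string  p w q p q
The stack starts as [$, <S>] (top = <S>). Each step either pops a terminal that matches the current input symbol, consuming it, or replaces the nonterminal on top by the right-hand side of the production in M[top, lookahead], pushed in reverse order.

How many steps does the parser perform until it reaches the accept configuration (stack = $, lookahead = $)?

7

step 1: stack=$ <S>  input=p w q p q $  — expand <S> -> p w <N>
step 2: stack=$ <N> w p  input=p w q p q $  — match p
step 3: stack=$ <N> w  input=w q p q $  — match w
step 4: stack=$ <N>  input=q p q $  — expand <N> -> q p q
step 5: stack=$ q p q  input=q p q $  — match q
step 6: stack=$ q p  input=p q $  — match p
step 7: stack=$ q  input=q $  — match q
Accept reached after 7 steps.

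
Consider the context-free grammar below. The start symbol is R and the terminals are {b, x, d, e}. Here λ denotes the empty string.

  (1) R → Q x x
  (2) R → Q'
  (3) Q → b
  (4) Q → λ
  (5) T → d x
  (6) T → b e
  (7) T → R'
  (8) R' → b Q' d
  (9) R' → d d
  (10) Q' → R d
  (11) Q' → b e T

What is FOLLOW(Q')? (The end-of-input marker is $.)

FIRST(Q): from Q→b we get {b}; from Q→λ we get {λ}. So FIRST(Q) = {λ, b}.
FIRST(R'): from R'→b Q' d we get {b}; from R'→d d we get {d}. So FIRST(R') = {b, d}.
FIRST(T): from T→d x we get {d}; from T→b e we get {b}; from T→R' we get {b, d}. So FIRST(T) = {b, d}.
FIRST(R): from R→Q x x we get {b, x}; from R→Q' we get {b, x}. So FIRST(R) = {b, x}.
FIRST(Q'): from Q'→R d we get {b, x}; from Q'→b e T we get {b}. So FIRST(Q') = {b, x}.
FOLLOW(R) includes $ since R is the start symbol.
FOLLOW(R): in Q'→R d, R is followed by d with FIRST {d}. Thus FOLLOW(R) = {$, d}.
FOLLOW(Q): in R→Q x x, Q is followed by x x with FIRST {x}. Thus FOLLOW(Q) = {x}.
FOLLOW(Q'): in R→Q', the suffix after Q' is empty, so FOLLOW(Q') ⊇ FOLLOW(R) = {$, d}; in R'→b Q' d, Q' is followed by d with FIRST {d}. Thus FOLLOW(Q') = {$, d}.
FOLLOW(T): in Q'→b e T, the suffix after T is empty, so FOLLOW(T) ⊇ FOLLOW(Q') = {$, d}. Thus FOLLOW(T) = {$, d}.
FOLLOW(R'): in T→R', the suffix after R' is empty, so FOLLOW(R') ⊇ FOLLOW(T) = {$, d}. Thus FOLLOW(R') = {$, d}.

{$, d}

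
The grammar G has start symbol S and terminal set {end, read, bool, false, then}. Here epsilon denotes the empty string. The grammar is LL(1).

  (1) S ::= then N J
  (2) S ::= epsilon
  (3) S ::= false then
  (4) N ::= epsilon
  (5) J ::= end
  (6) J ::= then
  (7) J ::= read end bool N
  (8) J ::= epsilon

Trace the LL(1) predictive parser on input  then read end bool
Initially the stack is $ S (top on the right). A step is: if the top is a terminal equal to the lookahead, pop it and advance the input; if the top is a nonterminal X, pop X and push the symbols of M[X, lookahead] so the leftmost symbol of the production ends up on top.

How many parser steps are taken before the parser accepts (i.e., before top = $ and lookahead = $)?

8

step 1: stack=$ S  input=then read end bool $  — expand S ::= then N J
step 2: stack=$ J N then  input=then read end bool $  — match then
step 3: stack=$ J N  input=read end bool $  — expand N ::= epsilon
step 4: stack=$ J  input=read end bool $  — expand J ::= read end bool N
step 5: stack=$ N bool end read  input=read end bool $  — match read
step 6: stack=$ N bool end  input=end bool $  — match end
step 7: stack=$ N bool  input=bool $  — match bool
step 8: stack=$ N  input=$  — expand N ::= epsilon
Accept reached after 8 steps.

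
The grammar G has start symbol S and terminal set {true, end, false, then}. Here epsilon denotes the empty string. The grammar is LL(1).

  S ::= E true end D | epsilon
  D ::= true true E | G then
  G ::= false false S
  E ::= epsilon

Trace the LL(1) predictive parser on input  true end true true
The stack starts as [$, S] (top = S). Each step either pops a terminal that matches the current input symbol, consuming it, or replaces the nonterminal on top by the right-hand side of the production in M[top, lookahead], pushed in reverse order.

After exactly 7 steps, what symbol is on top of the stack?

     Stack           Input                 Action
  1  $ S             true end true true $  expand S ::= E true end D
  2  $ D end true E  true end true true $  expand E ::= epsilon
  3  $ D end true    true end true true $  match true
  4  $ D end         end true true $       match end
  5  $ D             true true $           expand D ::= true true E
  6  $ E true true   true true $           match true
  7  $ E true        true $                match true
Stack after step 7: $ E (top = E).

E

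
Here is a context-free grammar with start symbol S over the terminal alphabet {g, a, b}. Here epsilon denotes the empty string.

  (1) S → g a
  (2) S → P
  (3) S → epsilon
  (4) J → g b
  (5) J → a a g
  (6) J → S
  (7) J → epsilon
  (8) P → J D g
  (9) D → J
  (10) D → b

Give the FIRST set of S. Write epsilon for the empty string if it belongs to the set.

FIRST(S): from S→g a we get {g}; from S→P we get {a, b, g}; from S→epsilon we get {epsilon}. So FIRST(S) = {epsilon, a, b, g}.
FIRST(J): from J→g b we get {g}; from J→a a g we get {a}; from J→S we get {epsilon, a, b, g}; from J→epsilon we get {epsilon}. So FIRST(J) = {epsilon, a, b, g}.
FIRST(D): from D→J we get {epsilon, a, b, g}; from D→b we get {b}. So FIRST(D) = {epsilon, a, b, g}.
FIRST(P): from P→J D g we get {a, b, g}. So FIRST(P) = {a, b, g}.

{epsilon, a, b, g}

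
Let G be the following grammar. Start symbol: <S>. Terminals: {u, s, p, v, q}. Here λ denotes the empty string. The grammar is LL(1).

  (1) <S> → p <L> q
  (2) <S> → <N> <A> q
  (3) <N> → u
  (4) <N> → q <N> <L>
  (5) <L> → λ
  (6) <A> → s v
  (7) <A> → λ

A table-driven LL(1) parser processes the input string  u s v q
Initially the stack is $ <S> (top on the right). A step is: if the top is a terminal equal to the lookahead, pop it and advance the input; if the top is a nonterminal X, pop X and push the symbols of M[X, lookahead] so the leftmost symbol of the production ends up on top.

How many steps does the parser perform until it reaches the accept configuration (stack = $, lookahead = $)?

step 1: stack=$ <S>  input=u s v q $  — expand <S> → <N> <A> q
step 2: stack=$ q <A> <N>  input=u s v q $  — expand <N> → u
step 3: stack=$ q <A> u  input=u s v q $  — match u
step 4: stack=$ q <A>  input=s v q $  — expand <A> → s v
step 5: stack=$ q v s  input=s v q $  — match s
step 6: stack=$ q v  input=v q $  — match v
step 7: stack=$ q  input=q $  — match q
Accept reached after 7 steps.

7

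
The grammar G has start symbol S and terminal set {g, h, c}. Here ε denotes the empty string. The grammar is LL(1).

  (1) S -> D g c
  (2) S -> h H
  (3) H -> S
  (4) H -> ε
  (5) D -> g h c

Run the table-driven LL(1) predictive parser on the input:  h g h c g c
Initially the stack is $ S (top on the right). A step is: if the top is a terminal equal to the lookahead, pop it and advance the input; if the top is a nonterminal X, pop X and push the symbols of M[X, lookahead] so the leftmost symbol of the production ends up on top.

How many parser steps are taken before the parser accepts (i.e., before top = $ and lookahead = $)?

      Stack        Input          Action
   1  $ S          h g h c g c $  expand S -> h H
   2  $ H h        h g h c g c $  match h
   3  $ H          g h c g c $    expand H -> S
   4  $ S          g h c g c $    expand S -> D g c
   5  $ c g D      g h c g c $    expand D -> g h c
   6  $ c g c h g  g h c g c $    match g
   7  $ c g c h    h c g c $      match h
   8  $ c g c      c g c $        match c
   9  $ c g        g c $          match g
  10  $ c          c $            match c
Accept reached after 10 steps.

10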